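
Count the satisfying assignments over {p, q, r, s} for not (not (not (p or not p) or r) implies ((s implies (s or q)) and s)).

4

Initial set: {not (not (not (p or not p) or r) implies ((s implies (s or q)) and s))}.
not (not (not (p or not p) or r) implies ((s implies (s or q)) and s)): α-rule — add not (not (p or not p) or r), not ((s implies (s or q)) and s).
not (not (p or not p) or r): α-rule — add not not (p or not p), not r.
not ((s implies (s or q)) and s): β-rule — branch into not (s implies (s or q))  //  not s.
  branch 1 (add not (s implies (s or q))):
    not (s implies (s or q)): α-rule — add s, not (s or q).
    not (s or q): α-rule — add not s, not q.
    × closes — contains both s and not s.
  branch 2 (add not s):
    not not (p or not p): β-rule — branch into p  //  not p.
      branch 2.1 (add p):
        ○ open, literals {p=true, r=false, s=false}.
      branch 2.2 (add not p):
        ○ open, literals {p=false, r=false, s=false}.
1 branch closed, 2 open.
Each open branch fixes some atoms; the unmentioned ones are free. Counting distinct full assignments: branch {p=true, r=false, s=false} (q) contributes 2 new; branch {p=false, r=false, s=false} (q) contributes 2 new. Total: 4.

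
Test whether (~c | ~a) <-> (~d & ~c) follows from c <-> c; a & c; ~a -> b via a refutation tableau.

Initial set: {(c <-> c); (a & c); (~a -> b); ~((~c | ~a) <-> (~d & ~c))}.
(a & c): α-rule — add a, c.
(c <-> c): β-rule — branch into c, c  //  ~c, ~c.
  branch 1 (add c, c):
    (~a -> b): β-rule — branch into ~~a  //  b.
      branch 1.1 (add ~~a):
        ~((~c | ~a) <-> (~d & ~c)): β-rule — branch into (~c | ~a), ~(~d & ~c)  //  ~(~c | ~a), (~d & ~c).
          branch 1.1.1 (add (~c | ~a), ~(~d & ~c)):
            (~c | ~a): β-rule — branch into ~c  //  ~a.
              branch 1.1.1.1 (add ~c):
                × closes — contains both c and ~c.
              branch 1.1.1.2 (add ~a):
                × closes — contains both a and ~a.
          branch 1.1.2 (add ~(~c | ~a), (~d & ~c)):
            ~(~c | ~a): α-rule — add ~~c, ~~a.
            (~d & ~c): α-rule — add ~d, ~c.
            × closes — contains both c and ~c.
      branch 1.2 (add b):
        ~((~c | ~a) <-> (~d & ~c)): β-rule — branch into (~c | ~a), ~(~d & ~c)  //  ~(~c | ~a), (~d & ~c).
          branch 1.2.1 (add (~c | ~a), ~(~d & ~c)):
            (~c | ~a): β-rule — branch into ~c  //  ~a.
              branch 1.2.1.1 (add ~c):
                × closes — contains both c and ~c.
              branch 1.2.1.2 (add ~a):
                × closes — contains both a and ~a.
          branch 1.2.2 (add ~(~c | ~a), (~d & ~c)):
            ~(~c | ~a): α-rule — add ~~c, ~~a.
            (~d & ~c): α-rule — add ~d, ~c.
            × closes — contains both c and ~c.
  branch 2 (add ~c, ~c):
    × closes — contains both c and ~c.
All 7 branches close.
Every branch closed, so the premises entail the conclusion.

Yes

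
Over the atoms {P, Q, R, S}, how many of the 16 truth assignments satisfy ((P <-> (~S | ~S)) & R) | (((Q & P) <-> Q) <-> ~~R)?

9

Initial set: {(((P <-> (~S | ~S)) & R) | (((Q & P) <-> Q) <-> ~~R))}.
(((P <-> (~S | ~S)) & R) | (((Q & P) <-> Q) <-> ~~R)): β-rule — branch into ((P <-> (~S | ~S)) & R)  //  (((Q & P) <-> Q) <-> ~~R).
  branch 1 (add ((P <-> (~S | ~S)) & R)):
    ((P <-> (~S | ~S)) & R): α-rule — add (P <-> (~S | ~S)), R.
    (P <-> (~S | ~S)): β-rule — branch into P, (~S | ~S)  //  ~P, ~(~S | ~S).
      branch 1.1 (add P, (~S | ~S)):
        (~S | ~S): β-rule — branch into ~S  //  ~S.
          branch 1.1.1 (add ~S):
            ○ open, literals {P=1, R=1, S=0}.
          branch 1.1.2 (add ~S):
            ○ open, literals {P=1, R=1, S=0}.
      branch 1.2 (add ~P, ~(~S | ~S)):
        ~(~S | ~S): α-rule — add ~~S, ~~S.
        ○ open, literals {P=0, R=1, S=1}.
  branch 2 (add (((Q & P) <-> Q) <-> ~~R)):
    (((Q & P) <-> Q) <-> ~~R): β-rule — branch into ((Q & P) <-> Q), ~~R  //  ~((Q & P) <-> Q), ~~~R.
      branch 2.1 (add ((Q & P) <-> Q), ~~R):
        ~~R: drop double negation, giving R.
        ((Q & P) <-> Q): β-rule — branch into (Q & P), Q  //  ~(Q & P), ~Q.
          branch 2.1.1 (add (Q & P), Q):
            (Q & P): α-rule — add Q, P.
            ○ open, literals {P=1, Q=1, R=1}.
          branch 2.1.2 (add ~(Q & P), ~Q):
            ~(Q & P): β-rule — branch into ~Q  //  ~P.
              branch 2.1.2.1 (add ~Q):
                ○ open, literals {Q=0, R=1}.
              branch 2.1.2.2 (add ~P):
                ○ open, literals {P=0, Q=0, R=1}.
      branch 2.2 (add ~((Q & P) <-> Q), ~~~R):
        ~~~R: drop double negation, giving ~R.
        ~((Q & P) <-> Q): β-rule — branch into (Q & P), ~Q  //  ~(Q & P), Q.
          branch 2.2.1 (add (Q & P), ~Q):
            (Q & P): α-rule — add Q, P.
            × closes — contains both Q and ~Q.
          branch 2.2.2 (add ~(Q & P), Q):
            ~(Q & P): β-rule — branch into ~Q  //  ~P.
              branch 2.2.2.1 (add ~Q):
                × closes — contains both Q and ~Q.
              branch 2.2.2.2 (add ~P):
                ○ open, literals {P=0, Q=1, R=0}.
2 branches closed, 7 open.
Each open branch fixes some atoms; the unmentioned ones are free. Counting distinct full assignments: branch {P=1, R=1, S=0} (Q) contributes 2 new; branch {P=1, R=1, S=0} (Q) contributes 0 new; branch {P=0, R=1, S=1} (Q) contributes 2 new; branch {P=1, Q=1, R=1} (S) contributes 1 new; branch {Q=0, R=1} (P, S) contributes 2 new; branch {P=0, Q=0, R=1} (S) contributes 0 new; branch {P=0, Q=1, R=0} (S) contributes 2 new. Total: 9.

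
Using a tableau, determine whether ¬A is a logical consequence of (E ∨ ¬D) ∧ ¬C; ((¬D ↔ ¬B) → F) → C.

Initial set: {((E ∨ ¬D) ∧ ¬C); (((¬D ↔ ¬B) → F) → C); ¬¬A}.
((E ∨ ¬D) ∧ ¬C): α-rule — add (E ∨ ¬D), ¬C.
(((¬D ↔ ¬B) → F) → C): β-rule — branch into ¬((¬D ↔ ¬B) → F)  //  C.
  branch 1 (add ¬((¬D ↔ ¬B) → F)):
    ¬((¬D ↔ ¬B) → F): α-rule — add (¬D ↔ ¬B), ¬F.
    (E ∨ ¬D): β-rule — branch into E  //  ¬D.
      branch 1.1 (add E):
        (¬D ↔ ¬B): β-rule — branch into ¬D, ¬B  //  ¬¬D, ¬¬B.
          branch 1.1.1 (add ¬D, ¬B):
            ○ open, literals {A=true, B=false, C=false, D=false, E=true, F=false}.
          branch 1.1.2 (add ¬¬D, ¬¬B):
            ○ open, literals {A=true, B=true, C=false, D=true, E=true, F=false}.
      branch 1.2 (add ¬D):
        (¬D ↔ ¬B): β-rule — branch into ¬D, ¬B  //  ¬¬D, ¬¬B.
          branch 1.2.1 (add ¬D, ¬B):
            ○ open, literals {A=true, B=false, C=false, D=false, F=false}.
          branch 1.2.2 (add ¬¬D, ¬¬B):
            × closes — contains both D and ¬D.
  branch 2 (add C):
    × closes — contains both C and ¬C.
2 branches closed, 3 open.
An open branch gives a countermodel: A=true, B=false, C=false, D=false, E=true, F=false (unmentioned atoms arbitrary); the premises hold there but the conclusion fails.

No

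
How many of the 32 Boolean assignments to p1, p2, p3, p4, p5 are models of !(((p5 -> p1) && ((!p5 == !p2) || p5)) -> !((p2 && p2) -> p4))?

14

Initial set: {!(((p5 -> p1) && ((!p5 == !p2) || p5)) -> !((p2 && p2) -> p4))}.
!(((p5 -> p1) && ((!p5 == !p2) || p5)) -> !((p2 && p2) -> p4)): α-rule — add ((p5 -> p1) && ((!p5 == !p2) || p5)), !!((p2 && p2) -> p4).
((p5 -> p1) && ((!p5 == !p2) || p5)): α-rule — add (p5 -> p1), ((!p5 == !p2) || p5).
!!((p2 && p2) -> p4): β-rule — branch into !(p2 && p2)  //  p4.
  branch 1 (add !(p2 && p2)):
    (p5 -> p1): β-rule — branch into !p5  //  p1.
      branch 1.1 (add !p5):
        ((!p5 == !p2) || p5): β-rule — branch into (!p5 == !p2)  //  p5.
          branch 1.1.1 (add (!p5 == !p2)):
            !(p2 && p2): β-rule — branch into !p2  //  !p2.
              branch 1.1.1.1 (add !p2):
                (!p5 == !p2): β-rule — branch into !p5, !p2  //  !!p5, !!p2.
                  branch 1.1.1.1.1 (add !p5, !p2):
                    ○ open, literals {p2=false, p5=false}.
                  branch 1.1.1.1.2 (add !!p5, !!p2):
                    × closes — contains both p5 and !p5.
              branch 1.1.1.2 (add !p2):
                (!p5 == !p2): β-rule — branch into !p5, !p2  //  !!p5, !!p2.
                  branch 1.1.1.2.1 (add !p5, !p2):
                    ○ open, literals {p2=false, p5=false}.
                  branch 1.1.1.2.2 (add !!p5, !!p2):
                    × closes — contains both p5 and !p5.
          branch 1.1.2 (add p5):
            × closes — contains both p5 and !p5.
      branch 1.2 (add p1):
        ((!p5 == !p2) || p5): β-rule — branch into (!p5 == !p2)  //  p5.
          branch 1.2.1 (add (!p5 == !p2)):
            !(p2 && p2): β-rule — branch into !p2  //  !p2.
              branch 1.2.1.1 (add !p2):
                (!p5 == !p2): β-rule — branch into !p5, !p2  //  !!p5, !!p2.
                  branch 1.2.1.1.1 (add !p5, !p2):
                    ○ open, literals {p1=true, p2=false, p5=false}.
                  branch 1.2.1.1.2 (add !!p5, !!p2):
                    × closes — contains both p2 and !p2.
              branch 1.2.1.2 (add !p2):
                (!p5 == !p2): β-rule — branch into !p5, !p2  //  !!p5, !!p2.
                  branch 1.2.1.2.1 (add !p5, !p2):
                    ○ open, literals {p1=true, p2=false, p5=false}.
                  branch 1.2.1.2.2 (add !!p5, !!p2):
                    × closes — contains both p2 and !p2.
          branch 1.2.2 (add p5):
            !(p2 && p2): β-rule — branch into !p2  //  !p2.
              branch 1.2.2.1 (add !p2):
                ○ open, literals {p1=true, p2=false, p5=true}.
              branch 1.2.2.2 (add !p2):
                ○ open, literals {p1=true, p2=false, p5=true}.
  branch 2 (add p4):
    (p5 -> p1): β-rule — branch into !p5  //  p1.
      branch 2.1 (add !p5):
        ((!p5 == !p2) || p5): β-rule — branch into (!p5 == !p2)  //  p5.
          branch 2.1.1 (add (!p5 == !p2)):
            (!p5 == !p2): β-rule — branch into !p5, !p2  //  !!p5, !!p2.
              branch 2.1.1.1 (add !p5, !p2):
                ○ open, literals {p2=false, p4=true, p5=false}.
              branch 2.1.1.2 (add !!p5, !!p2):
                × closes — contains both p5 and !p5.
          branch 2.1.2 (add p5):
            × closes — contains both p5 and !p5.
      branch 2.2 (add p1):
        ((!p5 == !p2) || p5): β-rule — branch into (!p5 == !p2)  //  p5.
          branch 2.2.1 (add (!p5 == !p2)):
            (!p5 == !p2): β-rule — branch into !p5, !p2  //  !!p5, !!p2.
              branch 2.2.1.1 (add !p5, !p2):
                ○ open, literals {p1=true, p2=false, p4=true, p5=false}.
              branch 2.2.1.2 (add !!p5, !!p2):
                ○ open, literals {p1=true, p2=true, p4=true, p5=true}.
          branch 2.2.2 (add p5):
            ○ open, literals {p1=true, p4=true, p5=true}.
7 branches closed, 10 open.
Each open branch fixes some atoms; the unmentioned ones are free. Counting distinct full assignments: branch {p2=false, p5=false} (p1, p3, p4) contributes 8 new; branch {p2=false, p5=false} (p1, p3, p4) contributes 0 new; branch {p1=true, p2=false, p5=false} (p3, p4) contributes 0 new; branch {p1=true, p2=false, p5=false} (p3, p4) contributes 0 new; branch {p1=true, p2=false, p5=true} (p3, p4) contributes 4 new; branch {p1=true, p2=false, p5=true} (p3, p4) contributes 0 new; branch {p2=false, p4=true, p5=false} (p1, p3) contributes 0 new; branch {p1=true, p2=false, p4=true, p5=false} (p3) contributes 0 new; branch {p1=true, p2=true, p4=true, p5=true} (p3) contributes 2 new; branch {p1=true, p4=true, p5=true} (p2, p3) contributes 0 new. Total: 14.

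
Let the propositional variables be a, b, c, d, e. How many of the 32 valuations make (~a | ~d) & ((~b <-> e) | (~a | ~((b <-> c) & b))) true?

23

Initial set: {((~a | ~d) & ((~b <-> e) | (~a | ~((b <-> c) & b))))}.
((~a | ~d) & ((~b <-> e) | (~a | ~((b <-> c) & b)))): α-rule — add (~a | ~d), ((~b <-> e) | (~a | ~((b <-> c) & b))).
(~a | ~d): β-rule — branch into ~a  //  ~d.
  branch 1 (add ~a):
    ((~b <-> e) | (~a | ~((b <-> c) & b))): β-rule — branch into (~b <-> e)  //  (~a | ~((b <-> c) & b)).
      branch 1.1 (add (~b <-> e)):
        (~b <-> e): β-rule — branch into ~b, e  //  ~~b, ~e.
          branch 1.1.1 (add ~b, e):
            ○ open, literals {a=false, b=false, e=true}.
          branch 1.1.2 (add ~~b, ~e):
            ○ open, literals {a=false, b=true, e=false}.
      branch 1.2 (add (~a | ~((b <-> c) & b))):
        (~a | ~((b <-> c) & b)): β-rule — branch into ~a  //  ~((b <-> c) & b).
          branch 1.2.1 (add ~a):
            ○ open, literals {a=false}.
          branch 1.2.2 (add ~((b <-> c) & b)):
            ~((b <-> c) & b): β-rule — branch into ~(b <-> c)  //  ~b.
              branch 1.2.2.1 (add ~(b <-> c)):
                ~(b <-> c): β-rule — branch into b, ~c  //  ~b, c.
                  branch 1.2.2.1.1 (add b, ~c):
                    ○ open, literals {a=false, b=true, c=false}.
                  branch 1.2.2.1.2 (add ~b, c):
                    ○ open, literals {a=false, b=false, c=true}.
              branch 1.2.2.2 (add ~b):
                ○ open, literals {a=false, b=false}.
  branch 2 (add ~d):
    ((~b <-> e) | (~a | ~((b <-> c) & b))): β-rule — branch into (~b <-> e)  //  (~a | ~((b <-> c) & b)).
      branch 2.1 (add (~b <-> e)):
        (~b <-> e): β-rule — branch into ~b, e  //  ~~b, ~e.
          branch 2.1.1 (add ~b, e):
            ○ open, literals {b=false, d=false, e=true}.
          branch 2.1.2 (add ~~b, ~e):
            ○ open, literals {b=true, d=false, e=false}.
      branch 2.2 (add (~a | ~((b <-> c) & b))):
        (~a | ~((b <-> c) & b)): β-rule — branch into ~a  //  ~((b <-> c) & b).
          branch 2.2.1 (add ~a):
            ○ open, literals {a=false, d=false}.
          branch 2.2.2 (add ~((b <-> c) & b)):
            ~((b <-> c) & b): β-rule — branch into ~(b <-> c)  //  ~b.
              branch 2.2.2.1 (add ~(b <-> c)):
                ~(b <-> c): β-rule — branch into b, ~c  //  ~b, c.
                  branch 2.2.2.1.1 (add b, ~c):
                    ○ open, literals {b=true, c=false, d=false}.
                  branch 2.2.2.1.2 (add ~b, c):
                    ○ open, literals {b=false, c=true, d=false}.
              branch 2.2.2.2 (add ~b):
                ○ open, literals {b=false, d=false}.
0 branches closed, 12 open.
Each open branch fixes some atoms; the unmentioned ones are free. Counting distinct full assignments: branch {a=false, b=false, e=true} (c, d) contributes 4 new; branch {a=false, b=true, e=false} (c, d) contributes 4 new; branch {a=false} (b, c, d, e) contributes 8 new; branch {a=false, b=true, c=false} (d, e) contributes 0 new; branch {a=false, b=false, c=true} (d, e) contributes 0 new; branch {a=false, b=false} (c, d, e) contributes 0 new; branch {b=false, d=false, e=true} (a, c) contributes 2 new; branch {b=true, d=false, e=false} (a, c) contributes 2 new; branch {a=false, d=false} (b, c, e) contributes 0 new; branch {b=true, c=false, d=false} (a, e) contributes 1 new; branch {b=false, c=true, d=false} (a, e) contributes 1 new; branch {b=false, d=false} (a, c, e) contributes 1 new. Total: 23.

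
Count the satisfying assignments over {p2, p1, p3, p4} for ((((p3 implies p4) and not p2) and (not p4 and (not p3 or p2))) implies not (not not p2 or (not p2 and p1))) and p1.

7

Initial set: {(((((p3 implies p4) and not p2) and (not p4 and (not p3 or p2))) implies not (not not p2 or (not p2 and p1))) and p1)}.
(((((p3 implies p4) and not p2) and (not p4 and (not p3 or p2))) implies not (not not p2 or (not p2 and p1))) and p1): α-rule — add ((((p3 implies p4) and not p2) and (not p4 and (not p3 or p2))) implies not (not not p2 or (not p2 and p1))), p1.
((((p3 implies p4) and not p2) and (not p4 and (not p3 or p2))) implies not (not not p2 or (not p2 and p1))): β-rule — branch into not (((p3 implies p4) and not p2) and (not p4 and (not p3 or p2)))  //  not (not not p2 or (not p2 and p1)).
  branch 1 (add not (((p3 implies p4) and not p2) and (not p4 and (not p3 or p2)))):
    not (((p3 implies p4) and not p2) and (not p4 and (not p3 or p2))): β-rule — branch into not ((p3 implies p4) and not p2)  //  not (not p4 and (not p3 or p2)).
      branch 1.1 (add not ((p3 implies p4) and not p2)):
        not ((p3 implies p4) and not p2): β-rule — branch into not (p3 implies p4)  //  not not p2.
          branch 1.1.1 (add not (p3 implies p4)):
            not (p3 implies p4): α-rule — add p3, not p4.
            ○ open, literals {p1=1, p3=1, p4=0}.
          branch 1.1.2 (add not not p2):
            ○ open, literals {p1=1, p2=1}.
      branch 1.2 (add not (not p4 and (not p3 or p2))):
        not (not p4 and (not p3 or p2)): β-rule — branch into not not p4  //  not (not p3 or p2).
          branch 1.2.1 (add not not p4):
            ○ open, literals {p1=1, p4=1}.
          branch 1.2.2 (add not (not p3 or p2)):
            not (not p3 or p2): α-rule — add not not p3, not p2.
            ○ open, literals {p1=1, p2=0, p3=1}.
  branch 2 (add not (not not p2 or (not p2 and p1))):
    not (not not p2 or (not p2 and p1)): α-rule — add not not not p2, not (not p2 and p1).
    not not not p2: drop double negation, giving not p2.
    not (not p2 and p1): β-rule — branch into not not p2  //  not p1.
      branch 2.1 (add not not p2):
        × closes — contains both p2 and not p2.
      branch 2.2 (add not p1):
        × closes — contains both p1 and not p1.
2 branches closed, 4 open.
Each open branch fixes some atoms; the unmentioned ones are free. Counting distinct full assignments: branch {p1=1, p3=1, p4=0} (p2) contributes 2 new; branch {p1=1, p2=1} (p3, p4) contributes 3 new; branch {p1=1, p4=1} (p2, p3) contributes 2 new; branch {p1=1, p2=0, p3=1} (p4) contributes 0 new. Total: 7.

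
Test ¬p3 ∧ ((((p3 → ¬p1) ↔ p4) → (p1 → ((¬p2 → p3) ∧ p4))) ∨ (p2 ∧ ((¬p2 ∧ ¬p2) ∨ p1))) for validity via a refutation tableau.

Not valid

Assume the negation and expand:
Initial set: {¬(¬p3 ∧ ((((p3 → ¬p1) ↔ p4) → (p1 → ((¬p2 → p3) ∧ p4))) ∨ (p2 ∧ ((¬p2 ∧ ¬p2) ∨ p1))))}.
¬(¬p3 ∧ ((((p3 → ¬p1) ↔ p4) → (p1 → ((¬p2 → p3) ∧ p4))) ∨ (p2 ∧ ((¬p2 ∧ ¬p2) ∨ p1)))): β-rule — branch into ¬¬p3  //  ¬((((p3 → ¬p1) ↔ p4) → (p1 → ((¬p2 → p3) ∧ p4))) ∨ (p2 ∧ ((¬p2 ∧ ¬p2) ∨ p1))).
  branch 1 (add ¬¬p3):
    ○ open, literals {p3=1}.
  branch 2 (add ¬((((p3 → ¬p1) ↔ p4) → (p1 → ((¬p2 → p3) ∧ p4))) ∨ (p2 ∧ ((¬p2 ∧ ¬p2) ∨ p1)))):
    ¬((((p3 → ¬p1) ↔ p4) → (p1 → ((¬p2 → p3) ∧ p4))) ∨ (p2 ∧ ((¬p2 ∧ ¬p2) ∨ p1))): α-rule — add ¬(((p3 → ¬p1) ↔ p4) → (p1 → ((¬p2 → p3) ∧ p4))), ¬(p2 ∧ ((¬p2 ∧ ¬p2) ∨ p1)).
    ¬(((p3 → ¬p1) ↔ p4) → (p1 → ((¬p2 → p3) ∧ p4))): α-rule — add ((p3 → ¬p1) ↔ p4), ¬(p1 → ((¬p2 → p3) ∧ p4)).
    ¬(p1 → ((¬p2 → p3) ∧ p4)): α-rule — add p1, ¬((¬p2 → p3) ∧ p4).
    ¬(p2 ∧ ((¬p2 ∧ ¬p2) ∨ p1)): β-rule — branch into ¬p2  //  ¬((¬p2 ∧ ¬p2) ∨ p1).
      branch 2.1 (add ¬p2):
        ((p3 → ¬p1) ↔ p4): β-rule — branch into (p3 → ¬p1), p4  //  ¬(p3 → ¬p1), ¬p4.
          branch 2.1.1 (add (p3 → ¬p1), p4):
            ¬((¬p2 → p3) ∧ p4): β-rule — branch into ¬(¬p2 → p3)  //  ¬p4.
              branch 2.1.1.1 (add ¬(¬p2 → p3)):
                ¬(¬p2 → p3): α-rule — add ¬p2, ¬p3.
                (p3 → ¬p1): β-rule — branch into ¬p3  //  ¬p1.
                  branch 2.1.1.1.1 (add ¬p3):
                    ○ open, literals {p1=1, p2=0, p3=0, p4=1}.
                  branch 2.1.1.1.2 (add ¬p1):
                    × closes — contains both p1 and ¬p1.
              branch 2.1.1.2 (add ¬p4):
                × closes — contains both p4 and ¬p4.
          branch 2.1.2 (add ¬(p3 → ¬p1), ¬p4):
            ¬(p3 → ¬p1): α-rule — add p3, ¬¬p1.
            ¬((¬p2 → p3) ∧ p4): β-rule — branch into ¬(¬p2 → p3)  //  ¬p4.
              branch 2.1.2.1 (add ¬(¬p2 → p3)):
                ¬(¬p2 → p3): α-rule — add ¬p2, ¬p3.
                × closes — contains both p3 and ¬p3.
              branch 2.1.2.2 (add ¬p4):
                ○ open, literals {p1=1, p2=0, p3=1, p4=0}.
      branch 2.2 (add ¬((¬p2 ∧ ¬p2) ∨ p1)):
        ¬((¬p2 ∧ ¬p2) ∨ p1): α-rule — add ¬(¬p2 ∧ ¬p2), ¬p1.
        × closes — contains both p1 and ¬p1.
4 branches closed, 3 open.
An open branch gives a countermodel: p3=1 (unmentioned atoms arbitrary); under it the original formula is false.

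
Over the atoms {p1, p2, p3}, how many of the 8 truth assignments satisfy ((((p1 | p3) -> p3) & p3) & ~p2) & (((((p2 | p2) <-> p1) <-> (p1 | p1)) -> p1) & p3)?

2

Initial set: {T (((((p1 | p3) -> p3) & p3) & ~p2) & (((((p2 | p2) <-> p1) <-> (p1 | p1)) -> p1) & p3))}.
T (((((p1 | p3) -> p3) & p3) & ~p2) & (((((p2 | p2) <-> p1) <-> (p1 | p1)) -> p1) & p3)): α-rule — add T ((((p1 | p3) -> p3) & p3) & ~p2), T (((((p2 | p2) <-> p1) <-> (p1 | p1)) -> p1) & p3).
T ((((p1 | p3) -> p3) & p3) & ~p2): α-rule — add T (((p1 | p3) -> p3) & p3), T ~p2.
T (((((p2 | p2) <-> p1) <-> (p1 | p1)) -> p1) & p3): α-rule — add T ((((p2 | p2) <-> p1) <-> (p1 | p1)) -> p1), T p3.
T (((p1 | p3) -> p3) & p3): α-rule — add T ((p1 | p3) -> p3), T p3.
T ((((p2 | p2) <-> p1) <-> (p1 | p1)) -> p1): β-rule — branch into F (((p2 | p2) <-> p1) <-> (p1 | p1))  //  T p1.
  branch 1 (add F (((p2 | p2) <-> p1) <-> (p1 | p1))):
    T ((p1 | p3) -> p3): β-rule — branch into F (p1 | p3)  //  T p3.
      branch 1.1 (add F (p1 | p3)):
        F (p1 | p3): α-rule — add F p1, F p3.
        × closes — contains both p3 and ~p3.
      branch 1.2 (add T p3):
        F (((p2 | p2) <-> p1) <-> (p1 | p1)): β-rule — branch into T ((p2 | p2) <-> p1), F (p1 | p1)  //  F ((p2 | p2) <-> p1), T (p1 | p1).
          branch 1.2.1 (add T ((p2 | p2) <-> p1), F (p1 | p1)):
            F (p1 | p1): α-rule — add F p1, F p1.
            T ((p2 | p2) <-> p1): β-rule — branch into T (p2 | p2), T p1  //  F (p2 | p2), F p1.
              branch 1.2.1.1 (add T (p2 | p2), T p1):
                × closes — contains both p1 and ~p1.
              branch 1.2.1.2 (add F (p2 | p2), F p1):
                F (p2 | p2): α-rule — add F p2, F p2.
                ○ open, literals {p1=F, p2=F, p3=T}.
          branch 1.2.2 (add F ((p2 | p2) <-> p1), T (p1 | p1)):
            F ((p2 | p2) <-> p1): β-rule — branch into T (p2 | p2), F p1  //  F (p2 | p2), T p1.
              branch 1.2.2.1 (add T (p2 | p2), F p1):
                T (p1 | p1): β-rule — branch into T p1  //  T p1.
                  branch 1.2.2.1.1 (add T p1):
                    × closes — contains both p1 and ~p1.
                  branch 1.2.2.1.2 (add T p1):
                    × closes — contains both p1 and ~p1.
              branch 1.2.2.2 (add F (p2 | p2), T p1):
                F (p2 | p2): α-rule — add F p2, F p2.
                T (p1 | p1): β-rule — branch into T p1  //  T p1.
                  branch 1.2.2.2.1 (add T p1):
                    ○ open, literals {p1=T, p2=F, p3=T}.
                  branch 1.2.2.2.2 (add T p1):
                    ○ open, literals {p1=T, p2=F, p3=T}.
  branch 2 (add T p1):
    T ((p1 | p3) -> p3): β-rule — branch into F (p1 | p3)  //  T p3.
      branch 2.1 (add F (p1 | p3)):
        F (p1 | p3): α-rule — add F p1, F p3.
        × closes — contains both p1 and ~p1.
      branch 2.2 (add T p3):
        ○ open, literals {p1=T, p2=F, p3=T}.
5 branches closed, 4 open.
Each open branch fixes some atoms; the unmentioned ones are free. Counting distinct full assignments: branch {p1=F, p2=F, p3=T} (none free) contributes 1 new; branch {p1=T, p2=F, p3=T} (none free) contributes 1 new; branch {p1=T, p2=F, p3=T} (none free) contributes 0 new; branch {p1=T, p2=F, p3=T} (none free) contributes 0 new. Total: 2.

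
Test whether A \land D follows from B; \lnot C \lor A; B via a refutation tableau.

No

Initial set: {B; (\lnot C \lor A); B; \lnot (A \land D)}.
(\lnot C \lor A): β-rule — branch into \lnot C  //  A.
  branch 1 (add \lnot C):
    \lnot (A \land D): β-rule — branch into \lnot A  //  \lnot D.
      branch 1.1 (add \lnot A):
        ○ open, literals {A=0, B=1, C=0}.
      branch 1.2 (add \lnot D):
        ○ open, literals {B=1, C=0, D=0}.
  branch 2 (add A):
    \lnot (A \land D): β-rule — branch into \lnot A  //  \lnot D.
      branch 2.1 (add \lnot A):
        × closes — contains both A and \lnot A.
      branch 2.2 (add \lnot D):
        ○ open, literals {A=1, B=1, D=0}.
1 branch closed, 3 open.
An open branch gives a countermodel: A=0, B=1, C=0 (unmentioned atoms arbitrary); the premises hold there but the conclusion fails.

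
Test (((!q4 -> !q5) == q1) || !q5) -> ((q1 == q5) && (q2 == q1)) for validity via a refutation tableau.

Not valid

Assume the negation and expand:
Initial set: {!((((!q4 -> !q5) == q1) || !q5) -> ((q1 == q5) && (q2 == q1)))}.
!((((!q4 -> !q5) == q1) || !q5) -> ((q1 == q5) && (q2 == q1))): α-rule — add (((!q4 -> !q5) == q1) || !q5), !((q1 == q5) && (q2 == q1)).
(((!q4 -> !q5) == q1) || !q5): β-rule — branch into ((!q4 -> !q5) == q1)  //  !q5.
  branch 1 (add ((!q4 -> !q5) == q1)):
    !((q1 == q5) && (q2 == q1)): β-rule — branch into !(q1 == q5)  //  !(q2 == q1).
      branch 1.1 (add !(q1 == q5)):
        ((!q4 -> !q5) == q1): β-rule — branch into (!q4 -> !q5), q1  //  !(!q4 -> !q5), !q1.
          branch 1.1.1 (add (!q4 -> !q5), q1):
            !(q1 == q5): β-rule — branch into q1, !q5  //  !q1, q5.
              branch 1.1.1.1 (add q1, !q5):
                (!q4 -> !q5): β-rule — branch into !!q4  //  !q5.
                  branch 1.1.1.1.1 (add !!q4):
                    ○ open, literals {q1=true, q4=true, q5=false}.
                  branch 1.1.1.1.2 (add !q5):
                    ○ open, literals {q1=true, q5=false}.
              branch 1.1.1.2 (add !q1, q5):
                × closes — contains both q1 and !q1.
          branch 1.1.2 (add !(!q4 -> !q5), !q1):
            !(!q4 -> !q5): α-rule — add !q4, !!q5.
            !(q1 == q5): β-rule — branch into q1, !q5  //  !q1, q5.
              branch 1.1.2.1 (add q1, !q5):
                × closes — contains both q1 and !q1.
              branch 1.1.2.2 (add !q1, q5):
                ○ open, literals {q1=false, q4=false, q5=true}.
      branch 1.2 (add !(q2 == q1)):
        ((!q4 -> !q5) == q1): β-rule — branch into (!q4 -> !q5), q1  //  !(!q4 -> !q5), !q1.
          branch 1.2.1 (add (!q4 -> !q5), q1):
            !(q2 == q1): β-rule — branch into q2, !q1  //  !q2, q1.
              branch 1.2.1.1 (add q2, !q1):
                × closes — contains both q1 and !q1.
              branch 1.2.1.2 (add !q2, q1):
                (!q4 -> !q5): β-rule — branch into !!q4  //  !q5.
                  branch 1.2.1.2.1 (add !!q4):
                    ○ open, literals {q1=true, q2=false, q4=true}.
                  branch 1.2.1.2.2 (add !q5):
                    ○ open, literals {q1=true, q2=false, q5=false}.
          branch 1.2.2 (add !(!q4 -> !q5), !q1):
            !(!q4 -> !q5): α-rule — add !q4, !!q5.
            !(q2 == q1): β-rule — branch into q2, !q1  //  !q2, q1.
              branch 1.2.2.1 (add q2, !q1):
                ○ open, literals {q1=false, q2=true, q4=false, q5=true}.
              branch 1.2.2.2 (add !q2, q1):
                × closes — contains both q1 and !q1.
  branch 2 (add !q5):
    !((q1 == q5) && (q2 == q1)): β-rule — branch into !(q1 == q5)  //  !(q2 == q1).
      branch 2.1 (add !(q1 == q5)):
        !(q1 == q5): β-rule — branch into q1, !q5  //  !q1, q5.
          branch 2.1.1 (add q1, !q5):
            ○ open, literals {q1=true, q5=false}.
          branch 2.1.2 (add !q1, q5):
            × closes — contains both q5 and !q5.
      branch 2.2 (add !(q2 == q1)):
        !(q2 == q1): β-rule — branch into q2, !q1  //  !q2, q1.
          branch 2.2.1 (add q2, !q1):
            ○ open, literals {q1=false, q2=true, q5=false}.
          branch 2.2.2 (add !q2, q1):
            ○ open, literals {q1=true, q2=false, q5=false}.
5 branches closed, 9 open.
An open branch gives a countermodel: q1=true, q4=true, q5=false (unmentioned atoms arbitrary); under it the original formula is false.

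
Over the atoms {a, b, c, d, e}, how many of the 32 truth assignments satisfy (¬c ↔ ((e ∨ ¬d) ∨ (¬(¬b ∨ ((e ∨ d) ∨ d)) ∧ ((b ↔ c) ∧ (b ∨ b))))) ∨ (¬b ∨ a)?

Initial set: {((¬c ↔ ((e ∨ ¬d) ∨ (¬(¬b ∨ ((e ∨ d) ∨ d)) ∧ ((b ↔ c) ∧ (b ∨ b))))) ∨ (¬b ∨ a))}.
((¬c ↔ ((e ∨ ¬d) ∨ (¬(¬b ∨ ((e ∨ d) ∨ d)) ∧ ((b ↔ c) ∧ (b ∨ b))))) ∨ (¬b ∨ a)): β-rule — branch into (¬c ↔ ((e ∨ ¬d) ∨ (¬(¬b ∨ ((e ∨ d) ∨ d)) ∧ ((b ↔ c) ∧ (b ∨ b)))))  //  (¬b ∨ a).
  branch 1 (add (¬c ↔ ((e ∨ ¬d) ∨ (¬(¬b ∨ ((e ∨ d) ∨ d)) ∧ ((b ↔ c) ∧ (b ∨ b)))))):
    (¬c ↔ ((e ∨ ¬d) ∨ (¬(¬b ∨ ((e ∨ d) ∨ d)) ∧ ((b ↔ c) ∧ (b ∨ b))))): β-rule — branch into ¬c, ((e ∨ ¬d) ∨ (¬(¬b ∨ ((e ∨ d) ∨ d)) ∧ ((b ↔ c) ∧ (b ∨ b))))  //  ¬¬c, ¬((e ∨ ¬d) ∨ (¬(¬b ∨ ((e ∨ d) ∨ d)) ∧ ((b ↔ c) ∧ (b ∨ b)))).
      branch 1.1 (add ¬c, ((e ∨ ¬d) ∨ (¬(¬b ∨ ((e ∨ d) ∨ d)) ∧ ((b ↔ c) ∧ (b ∨ b))))):
        ((e ∨ ¬d) ∨ (¬(¬b ∨ ((e ∨ d) ∨ d)) ∧ ((b ↔ c) ∧ (b ∨ b)))): β-rule — branch into (e ∨ ¬d)  //  (¬(¬b ∨ ((e ∨ d) ∨ d)) ∧ ((b ↔ c) ∧ (b ∨ b))).
          branch 1.1.1 (add (e ∨ ¬d)):
            (e ∨ ¬d): β-rule — branch into e  //  ¬d.
              branch 1.1.1.1 (add e):
                ○ open, literals {c=0, e=1}.
              branch 1.1.1.2 (add ¬d):
                ○ open, literals {c=0, d=0}.
          branch 1.1.2 (add (¬(¬b ∨ ((e ∨ d) ∨ d)) ∧ ((b ↔ c) ∧ (b ∨ b)))):
            (¬(¬b ∨ ((e ∨ d) ∨ d)) ∧ ((b ↔ c) ∧ (b ∨ b))): α-rule — add ¬(¬b ∨ ((e ∨ d) ∨ d)), ((b ↔ c) ∧ (b ∨ b)).
            ¬(¬b ∨ ((e ∨ d) ∨ d)): α-rule — add ¬¬b, ¬((e ∨ d) ∨ d).
            ((b ↔ c) ∧ (b ∨ b)): α-rule — add (b ↔ c), (b ∨ b).
            ¬((e ∨ d) ∨ d): α-rule — add ¬(e ∨ d), ¬d.
            ¬(e ∨ d): α-rule — add ¬e, ¬d.
            (b ↔ c): β-rule — branch into b, c  //  ¬b, ¬c.
              branch 1.1.2.1 (add b, c):
                × closes — contains both c and ¬c.
              branch 1.1.2.2 (add ¬b, ¬c):
                × closes — contains both b and ¬b.
      branch 1.2 (add ¬¬c, ¬((e ∨ ¬d) ∨ (¬(¬b ∨ ((e ∨ d) ∨ d)) ∧ ((b ↔ c) ∧ (b ∨ b))))):
        ¬((e ∨ ¬d) ∨ (¬(¬b ∨ ((e ∨ d) ∨ d)) ∧ ((b ↔ c) ∧ (b ∨ b)))): α-rule — add ¬(e ∨ ¬d), ¬(¬(¬b ∨ ((e ∨ d) ∨ d)) ∧ ((b ↔ c) ∧ (b ∨ b))).
        ¬(e ∨ ¬d): α-rule — add ¬e, ¬¬d.
        ¬(¬(¬b ∨ ((e ∨ d) ∨ d)) ∧ ((b ↔ c) ∧ (b ∨ b))): β-rule — branch into ¬¬(¬b ∨ ((e ∨ d) ∨ d))  //  ¬((b ↔ c) ∧ (b ∨ b)).
          branch 1.2.1 (add ¬¬(¬b ∨ ((e ∨ d) ∨ d))):
            ¬¬(¬b ∨ ((e ∨ d) ∨ d)): β-rule — branch into ¬b  //  ((e ∨ d) ∨ d).
              branch 1.2.1.1 (add ¬b):
                ○ open, literals {b=0, c=1, d=1, e=0}.
              branch 1.2.1.2 (add ((e ∨ d) ∨ d)):
                ((e ∨ d) ∨ d): β-rule — branch into (e ∨ d)  //  d.
                  branch 1.2.1.2.1 (add (e ∨ d)):
                    (e ∨ d): β-rule — branch into e  //  d.
                      branch 1.2.1.2.1.1 (add e):
                        × closes — contains both e and ¬e.
                      branch 1.2.1.2.1.2 (add d):
                        ○ open, literals {c=1, d=1, e=0}.
                  branch 1.2.1.2.2 (add d):
                    ○ open, literals {c=1, d=1, e=0}.
          branch 1.2.2 (add ¬((b ↔ c) ∧ (b ∨ b))):
            ¬((b ↔ c) ∧ (b ∨ b)): β-rule — branch into ¬(b ↔ c)  //  ¬(b ∨ b).
              branch 1.2.2.1 (add ¬(b ↔ c)):
                ¬(b ↔ c): β-rule — branch into b, ¬c  //  ¬b, c.
                  branch 1.2.2.1.1 (add b, ¬c):
                    × closes — contains both c and ¬c.
                  branch 1.2.2.1.2 (add ¬b, c):
                    ○ open, literals {b=0, c=1, d=1, e=0}.
              branch 1.2.2.2 (add ¬(b ∨ b)):
                ¬(b ∨ b): α-rule — add ¬b, ¬b.
                ○ open, literals {b=0, c=1, d=1, e=0}.
  branch 2 (add (¬b ∨ a)):
    (¬b ∨ a): β-rule — branch into ¬b  //  a.
      branch 2.1 (add ¬b):
        ○ open, literals {b=0}.
      branch 2.2 (add a):
        ○ open, literals {a=1}.
4 branches closed, 9 open.
Each open branch fixes some atoms; the unmentioned ones are free. Counting distinct full assignments: branch {c=0, e=1} (a, b, d) contributes 8 new; branch {c=0, d=0} (a, b, e) contributes 4 new; branch {b=0, c=1, d=1, e=0} (a) contributes 2 new; branch {c=1, d=1, e=0} (a, b) contributes 2 new; branch {c=1, d=1, e=0} (a, b) contributes 0 new; branch {b=0, c=1, d=1, e=0} (a) contributes 0 new; branch {b=0, c=1, d=1, e=0} (a) contributes 0 new; branch {b=0} (a, c, d, e) contributes 8 new; branch {a=1} (b, c, d, e) contributes 4 new. Total: 28.

28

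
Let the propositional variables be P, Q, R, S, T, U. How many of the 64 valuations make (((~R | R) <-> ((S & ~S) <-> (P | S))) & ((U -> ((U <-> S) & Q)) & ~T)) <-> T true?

Initial set: {((((~R | R) <-> ((S & ~S) <-> (P | S))) & ((U -> ((U <-> S) & Q)) & ~T)) <-> T)}.
((((~R | R) <-> ((S & ~S) <-> (P | S))) & ((U -> ((U <-> S) & Q)) & ~T)) <-> T): β-rule — branch into (((~R | R) <-> ((S & ~S) <-> (P | S))) & ((U -> ((U <-> S) & Q)) & ~T)), T  //  ~(((~R | R) <-> ((S & ~S) <-> (P | S))) & ((U -> ((U <-> S) & Q)) & ~T)), ~T.
  branch 1 (add (((~R | R) <-> ((S & ~S) <-> (P | S))) & ((U -> ((U <-> S) & Q)) & ~T)), T):
    (((~R | R) <-> ((S & ~S) <-> (P | S))) & ((U -> ((U <-> S) & Q)) & ~T)): α-rule — add ((~R | R) <-> ((S & ~S) <-> (P | S))), ((U -> ((U <-> S) & Q)) & ~T).
    ((U -> ((U <-> S) & Q)) & ~T): α-rule — add (U -> ((U <-> S) & Q)), ~T.
    × closes — contains both T and ~T.
  branch 2 (add ~(((~R | R) <-> ((S & ~S) <-> (P | S))) & ((U -> ((U <-> S) & Q)) & ~T)), ~T):
    ~(((~R | R) <-> ((S & ~S) <-> (P | S))) & ((U -> ((U <-> S) & Q)) & ~T)): β-rule — branch into ~((~R | R) <-> ((S & ~S) <-> (P | S)))  //  ~((U -> ((U <-> S) & Q)) & ~T).
      branch 2.1 (add ~((~R | R) <-> ((S & ~S) <-> (P | S)))):
        ~((~R | R) <-> ((S & ~S) <-> (P | S))): β-rule — branch into (~R | R), ~((S & ~S) <-> (P | S))  //  ~(~R | R), ((S & ~S) <-> (P | S)).
          branch 2.1.1 (add (~R | R), ~((S & ~S) <-> (P | S))):
            (~R | R): β-rule — branch into ~R  //  R.
              branch 2.1.1.1 (add ~R):
                ~((S & ~S) <-> (P | S)): β-rule — branch into (S & ~S), ~(P | S)  //  ~(S & ~S), (P | S).
                  branch 2.1.1.1.1 (add (S & ~S), ~(P | S)):
                    (S & ~S): α-rule — add S, ~S.
                    × closes — contains both S and ~S.
                  branch 2.1.1.1.2 (add ~(S & ~S), (P | S)):
                    ~(S & ~S): β-rule — branch into ~S  //  ~~S.
                      branch 2.1.1.1.2.1 (add ~S):
                        (P | S): β-rule — branch into P  //  S.
                          branch 2.1.1.1.2.1.1 (add P):
                            ○ open, literals {P=T, R=F, S=F, T=F}.
                          branch 2.1.1.1.2.1.2 (add S):
                            × closes — contains both S and ~S.
                      branch 2.1.1.1.2.2 (add ~~S):
                        (P | S): β-rule — branch into P  //  S.
                          branch 2.1.1.1.2.2.1 (add P):
                            ○ open, literals {P=T, R=F, S=T, T=F}.
                          branch 2.1.1.1.2.2.2 (add S):
                            ○ open, literals {R=F, S=T, T=F}.
              branch 2.1.1.2 (add R):
                ~((S & ~S) <-> (P | S)): β-rule — branch into (S & ~S), ~(P | S)  //  ~(S & ~S), (P | S).
                  branch 2.1.1.2.1 (add (S & ~S), ~(P | S)):
                    (S & ~S): α-rule — add S, ~S.
                    × closes — contains both S and ~S.
                  branch 2.1.1.2.2 (add ~(S & ~S), (P | S)):
                    ~(S & ~S): β-rule — branch into ~S  //  ~~S.
                      branch 2.1.1.2.2.1 (add ~S):
                        (P | S): β-rule — branch into P  //  S.
                          branch 2.1.1.2.2.1.1 (add P):
                            ○ open, literals {P=T, R=T, S=F, T=F}.
                          branch 2.1.1.2.2.1.2 (add S):
                            × closes — contains both S and ~S.
                      branch 2.1.1.2.2.2 (add ~~S):
                        (P | S): β-rule — branch into P  //  S.
                          branch 2.1.1.2.2.2.1 (add P):
                            ○ open, literals {P=T, R=T, S=T, T=F}.
                          branch 2.1.1.2.2.2.2 (add S):
                            ○ open, literals {R=T, S=T, T=F}.
          branch 2.1.2 (add ~(~R | R), ((S & ~S) <-> (P | S))):
            ~(~R | R): α-rule — add ~~R, ~R.
            × closes — contains both R and ~R.
      branch 2.2 (add ~((U -> ((U <-> S) & Q)) & ~T)):
        ~((U -> ((U <-> S) & Q)) & ~T): β-rule — branch into ~(U -> ((U <-> S) & Q))  //  ~~T.
          branch 2.2.1 (add ~(U -> ((U <-> S) & Q))):
            ~(U -> ((U <-> S) & Q)): α-rule — add U, ~((U <-> S) & Q).
            ~((U <-> S) & Q): β-rule — branch into ~(U <-> S)  //  ~Q.
              branch 2.2.1.1 (add ~(U <-> S)):
                ~(U <-> S): β-rule — branch into U, ~S  //  ~U, S.
                  branch 2.2.1.1.1 (add U, ~S):
                    ○ open, literals {S=F, T=F, U=T}.
                  branch 2.2.1.1.2 (add ~U, S):
                    × closes — contains both U and ~U.
              branch 2.2.1.2 (add ~Q):
                ○ open, literals {Q=F, T=F, U=T}.
          branch 2.2.2 (add ~~T):
            × closes — contains both T and ~T.
8 branches closed, 8 open.
Each open branch fixes some atoms; the unmentioned ones are free. Counting distinct full assignments: branch {P=T, R=F, S=F, T=F} (Q, U) contributes 4 new; branch {P=T, R=F, S=T, T=F} (Q, U) contributes 4 new; branch {R=F, S=T, T=F} (P, Q, U) contributes 4 new; branch {P=T, R=T, S=F, T=F} (Q, U) contributes 4 new; branch {P=T, R=T, S=T, T=F} (Q, U) contributes 4 new; branch {R=T, S=T, T=F} (P, Q, U) contributes 4 new; branch {S=F, T=F, U=T} (P, Q, R) contributes 4 new; branch {Q=F, T=F, U=T} (P, R, S) contributes 0 new. Total: 28.

28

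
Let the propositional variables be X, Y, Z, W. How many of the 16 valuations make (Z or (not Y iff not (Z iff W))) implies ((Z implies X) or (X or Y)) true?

Initial set: {T ((Z or (not Y iff not (Z iff W))) implies ((Z implies X) or (X or Y)))}.
T ((Z or (not Y iff not (Z iff W))) implies ((Z implies X) or (X or Y))): β-rule — branch into F (Z or (not Y iff not (Z iff W)))  //  T ((Z implies X) or (X or Y)).
  branch 1 (add F (Z or (not Y iff not (Z iff W)))):
    F (Z or (not Y iff not (Z iff W))): α-rule — add F Z, F (not Y iff not (Z iff W)).
    F (not Y iff not (Z iff W)): β-rule — branch into T not Y, F not (Z iff W)  //  F not Y, T not (Z iff W).
      branch 1.1 (add T not Y, F not (Z iff W)):
        F not (Z iff W): β-rule — branch into T Z, T W  //  F Z, F W.
          branch 1.1.1 (add T Z, T W):
            × closes — contains both Z and not Z.
          branch 1.1.2 (add F Z, F W):
            ○ open, literals {W=false, Y=false, Z=false}.
      branch 1.2 (add F not Y, T not (Z iff W)):
        T not (Z iff W): β-rule — branch into T Z, F W  //  F Z, T W.
          branch 1.2.1 (add T Z, F W):
            × closes — contains both Z and not Z.
          branch 1.2.2 (add F Z, T W):
            ○ open, literals {W=true, Y=true, Z=false}.
  branch 2 (add T ((Z implies X) or (X or Y))):
    T ((Z implies X) or (X or Y)): β-rule — branch into T (Z implies X)  //  T (X or Y).
      branch 2.1 (add T (Z implies X)):
        T (Z implies X): β-rule — branch into F Z  //  T X.
          branch 2.1.1 (add F Z):
            ○ open, literals {Z=false}.
          branch 2.1.2 (add T X):
            ○ open, literals {X=true}.
      branch 2.2 (add T (X or Y)):
        T (X or Y): β-rule — branch into T X  //  T Y.
          branch 2.2.1 (add T X):
            ○ open, literals {X=true}.
          branch 2.2.2 (add T Y):
            ○ open, literals {Y=true}.
2 branches closed, 6 open.
Each open branch fixes some atoms; the unmentioned ones are free. Counting distinct full assignments: branch {W=false, Y=false, Z=false} (X) contributes 2 new; branch {W=true, Y=true, Z=false} (X) contributes 2 new; branch {Z=false} (X, Y, W) contributes 4 new; branch {X=true} (Y, Z, W) contributes 4 new; branch {X=true} (Y, Z, W) contributes 0 new; branch {Y=true} (X, Z, W) contributes 2 new. Total: 14.

14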